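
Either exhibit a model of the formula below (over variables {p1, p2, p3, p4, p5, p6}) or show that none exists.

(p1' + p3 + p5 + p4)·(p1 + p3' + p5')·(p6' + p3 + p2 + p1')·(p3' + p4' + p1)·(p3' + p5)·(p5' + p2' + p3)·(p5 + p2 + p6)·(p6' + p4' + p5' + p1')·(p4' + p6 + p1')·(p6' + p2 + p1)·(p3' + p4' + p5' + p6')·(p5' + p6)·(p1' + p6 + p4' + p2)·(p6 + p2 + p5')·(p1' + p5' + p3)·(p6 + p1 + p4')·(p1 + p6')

p1: 0; p2: 1; p3: 0; p4: 0; p5: 0; p6: 0

Case p3 = 0:
Case p5 = 0:
Case p1 = 0:
The clause (p6') is unit, so p6 = 0.
The clause (p2) is unit, so p2 = 1.
The clause (p4') is unit, so p4 = 0.
This assignment satisfies each clause.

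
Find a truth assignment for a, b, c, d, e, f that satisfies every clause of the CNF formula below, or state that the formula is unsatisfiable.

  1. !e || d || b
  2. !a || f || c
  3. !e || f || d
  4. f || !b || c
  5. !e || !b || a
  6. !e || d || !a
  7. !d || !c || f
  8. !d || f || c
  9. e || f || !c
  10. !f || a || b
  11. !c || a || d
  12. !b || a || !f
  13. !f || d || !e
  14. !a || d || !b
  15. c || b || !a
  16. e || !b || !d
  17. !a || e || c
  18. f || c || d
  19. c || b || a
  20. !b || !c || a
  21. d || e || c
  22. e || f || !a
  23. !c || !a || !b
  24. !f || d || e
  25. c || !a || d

Branch on e: set e = false.
Branch on f: set f = true.
The clause (d) is unit, so d = true.
The clause (!b) is unit, so b = false.
The clause (a) is unit, so a = true.
The clause (c) is unit, so c = true.
Every clause now holds.

a ↦ true; b ↦ false; c ↦ true; d ↦ true; e ↦ false; f ↦ true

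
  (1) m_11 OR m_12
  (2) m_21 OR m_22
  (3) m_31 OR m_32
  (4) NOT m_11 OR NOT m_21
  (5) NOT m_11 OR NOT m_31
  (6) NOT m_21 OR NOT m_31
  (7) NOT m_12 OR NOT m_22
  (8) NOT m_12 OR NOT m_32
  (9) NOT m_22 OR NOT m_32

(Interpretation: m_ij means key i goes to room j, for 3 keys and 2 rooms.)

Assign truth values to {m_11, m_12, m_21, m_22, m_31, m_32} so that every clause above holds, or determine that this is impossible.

Case m_11 = true:
(NOT m_21) alone gives m_21 = false.
(m_22) alone gives m_22 = true.
(NOT m_31) alone gives m_31 = false.
(m_32) alone gives m_32 = true.
Now (NOT m_32) is unsatisfied and unit — conflict.
That branch fails; take m_11 = false instead.
(m_12) alone gives m_12 = true.
(NOT m_22) alone gives m_22 = false.
(m_21) alone gives m_21 = true.
(NOT m_31) alone gives m_31 = false.
(m_32) alone gives m_32 = true.
Now (NOT m_32) is unsatisfied and unit — conflict.
Neither m_11 = true nor m_11 = false works.

UNSATISFIABLE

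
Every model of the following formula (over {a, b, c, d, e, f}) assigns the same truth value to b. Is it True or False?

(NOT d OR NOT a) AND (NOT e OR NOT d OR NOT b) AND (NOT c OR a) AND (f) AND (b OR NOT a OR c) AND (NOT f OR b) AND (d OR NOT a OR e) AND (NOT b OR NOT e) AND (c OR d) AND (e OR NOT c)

True

Suppose b = false.
Unit clause (f) forces f = true.
That conflicts with the unit clause (NOT f).
So every satisfying assignment has b = True.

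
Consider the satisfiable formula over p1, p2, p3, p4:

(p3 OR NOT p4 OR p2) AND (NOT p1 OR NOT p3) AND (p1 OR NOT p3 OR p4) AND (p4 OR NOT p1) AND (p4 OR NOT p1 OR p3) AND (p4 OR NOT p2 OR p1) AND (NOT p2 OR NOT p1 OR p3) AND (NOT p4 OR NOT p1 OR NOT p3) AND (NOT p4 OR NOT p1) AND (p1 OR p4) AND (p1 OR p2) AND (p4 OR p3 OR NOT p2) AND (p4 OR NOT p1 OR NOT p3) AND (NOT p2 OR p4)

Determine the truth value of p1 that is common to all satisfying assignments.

False

Suppose p1 = true.
(NOT p3) alone gives p3 = false.
(p4) alone gives p4 = true.
But (NOT p4) is also a unit clause — contradiction.
So every satisfying assignment has p1 = False.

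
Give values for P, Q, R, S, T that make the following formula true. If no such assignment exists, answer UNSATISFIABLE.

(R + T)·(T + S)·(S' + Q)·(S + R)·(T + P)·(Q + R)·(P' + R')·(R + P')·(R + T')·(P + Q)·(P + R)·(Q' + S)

Case R = 1:
(P') alone gives P = 0.
(T) alone gives T = 1.
(Q) alone gives Q = 1.
(S) alone gives S = 1.
All clauses are satisfied.

P=0; Q=1; R=1; S=1; T=1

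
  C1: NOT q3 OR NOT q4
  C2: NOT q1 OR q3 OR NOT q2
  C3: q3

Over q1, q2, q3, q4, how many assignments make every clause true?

There are 2^4 = 16 truth assignments over (q1, q2, q3, q4).
Check each against the 3 clauses (columns in the order q1, q2, q3, q4):
  F F F F  ✗ fails (q3)
  F F F T  ✗ fails (q3)
  F F T F  ✓ satisfies all
  F F T T  ✗ fails (NOT q3 OR NOT q4)
  F T F F  ✗ fails (q3)
  F T F T  ✗ fails (q3)
  F T T F  ✓ satisfies all
  F T T T  ✗ fails (NOT q3 OR NOT q4)
  T F F F  ✗ fails (q3)
  T F F T  ✗ fails (q3)
  T F T F  ✓ satisfies all
  T F T T  ✗ fails (NOT q3 OR NOT q4)
  T T F F  ✗ fails (NOT q1 OR q3 OR NOT q2)
  T T F T  ✗ fails (NOT q1 OR q3 OR NOT q2)
  T T T F  ✓ satisfies all
  T T T T  ✗ fails (NOT q3 OR NOT q4)
4 of the 16 rows are models.

4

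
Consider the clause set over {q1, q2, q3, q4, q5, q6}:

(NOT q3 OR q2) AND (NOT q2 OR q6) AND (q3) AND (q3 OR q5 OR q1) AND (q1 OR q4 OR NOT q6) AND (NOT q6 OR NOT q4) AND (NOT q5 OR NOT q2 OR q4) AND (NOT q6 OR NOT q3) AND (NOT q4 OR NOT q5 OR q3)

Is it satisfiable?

Unit clause (q3) forces q3 = true.
Unit clause (q2) forces q2 = true.
Unit clause (q6) forces q6 = true.
That conflicts with the unit clause (NOT q6).
No assignment satisfies every clause.

No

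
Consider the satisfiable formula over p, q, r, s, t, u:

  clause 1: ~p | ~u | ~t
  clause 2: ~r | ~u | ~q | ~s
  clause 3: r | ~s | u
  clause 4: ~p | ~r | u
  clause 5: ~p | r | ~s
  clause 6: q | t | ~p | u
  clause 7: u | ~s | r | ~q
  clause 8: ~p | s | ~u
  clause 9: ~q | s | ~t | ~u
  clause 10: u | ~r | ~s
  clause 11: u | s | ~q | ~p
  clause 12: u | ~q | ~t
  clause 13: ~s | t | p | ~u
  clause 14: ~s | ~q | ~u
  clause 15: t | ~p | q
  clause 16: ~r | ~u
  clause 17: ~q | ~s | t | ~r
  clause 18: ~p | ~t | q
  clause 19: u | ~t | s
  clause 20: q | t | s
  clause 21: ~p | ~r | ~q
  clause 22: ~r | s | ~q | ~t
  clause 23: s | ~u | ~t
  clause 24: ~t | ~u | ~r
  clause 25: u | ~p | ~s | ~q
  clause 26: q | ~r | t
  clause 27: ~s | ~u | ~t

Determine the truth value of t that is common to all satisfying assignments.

Suppose t = 1.
Try p = 0.
Try u = 1.
(~r) alone gives r = 0.
(s) alone gives s = 1.
But (~s) is also a unit clause — contradiction.
So u must be the other value — set u = 0.
(~q) alone gives q = 0.
(s) alone gives s = 1.
(r) alone gives r = 1.
But (~r) is also a unit clause — contradiction.
Either choice for u ends in contradiction.
So p must be the other value — set p = 1.
(~u) alone gives u = 0.
(~r) alone gives r = 0.
(~s) alone gives s = 0.
But (s) is also a unit clause — contradiction.
Either choice for p ends in contradiction.
So every satisfying assignment has t = False.

False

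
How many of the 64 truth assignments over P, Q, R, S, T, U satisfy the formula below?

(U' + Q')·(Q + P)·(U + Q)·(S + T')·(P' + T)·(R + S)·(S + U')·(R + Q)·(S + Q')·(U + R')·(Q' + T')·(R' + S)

2

There are 2^6 = 64 truth assignments over (P, Q, R, S, T, U).
Split on S. With S = 1, the clauses containing S are satisfied and S' drops from the rest; 2 of the 2^5 = 32 assignments to the other variables satisfy what remains.
With S = 0, by the same count on the reduced clause set, 0 assignments work.
(One model: P=F, Q=T, R=F, S=T, T=F, U=F.)
Total: 2 + 0 = 2.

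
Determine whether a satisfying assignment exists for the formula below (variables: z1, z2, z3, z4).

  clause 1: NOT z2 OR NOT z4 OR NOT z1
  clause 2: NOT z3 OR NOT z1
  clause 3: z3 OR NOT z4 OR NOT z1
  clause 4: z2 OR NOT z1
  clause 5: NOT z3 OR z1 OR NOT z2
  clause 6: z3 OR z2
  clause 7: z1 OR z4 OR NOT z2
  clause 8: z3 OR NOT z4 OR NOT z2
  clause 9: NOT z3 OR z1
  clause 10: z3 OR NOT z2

No, unsatisfiable

Branch on z3: set z3 = false.
(z2) alone gives z2 = true.
That conflicts with the unit clause (NOT z2).
Undo z3 and try z3 = true.
(NOT z1) alone gives z1 = false.
That conflicts with the unit clause (z1).
Both values of z3 lead to a conflict.
No assignment satisfies every clause.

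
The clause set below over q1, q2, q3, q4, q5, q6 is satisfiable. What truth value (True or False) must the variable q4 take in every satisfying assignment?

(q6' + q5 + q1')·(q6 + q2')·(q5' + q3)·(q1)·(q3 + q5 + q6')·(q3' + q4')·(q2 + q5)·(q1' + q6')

Suppose q4 = 1.
From the singleton clause (q1), q1 = 1.
From the singleton clause (q3'), q3 = 0.
From the singleton clause (q5'), q5 = 0.
From the singleton clause (q6'), q6 = 0.
From the singleton clause (q2'), q2 = 0.
That conflicts with the unit clause (q2).
So every satisfying assignment has q4 = False.

False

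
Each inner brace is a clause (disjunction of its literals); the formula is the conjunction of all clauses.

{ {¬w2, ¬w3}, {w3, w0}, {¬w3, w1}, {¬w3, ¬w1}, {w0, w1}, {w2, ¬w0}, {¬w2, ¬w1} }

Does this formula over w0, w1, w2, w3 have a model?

Yes, satisfiable

Suppose w2 = True.
The clause (¬w3) is unit, so w3 = False.
The clause (w0) is unit, so w0 = True.
The clause (¬w1) is unit, so w1 = False.
This assignment satisfies each clause.
A satisfying assignment: w0: True, w1: False, w2: True, w3: False.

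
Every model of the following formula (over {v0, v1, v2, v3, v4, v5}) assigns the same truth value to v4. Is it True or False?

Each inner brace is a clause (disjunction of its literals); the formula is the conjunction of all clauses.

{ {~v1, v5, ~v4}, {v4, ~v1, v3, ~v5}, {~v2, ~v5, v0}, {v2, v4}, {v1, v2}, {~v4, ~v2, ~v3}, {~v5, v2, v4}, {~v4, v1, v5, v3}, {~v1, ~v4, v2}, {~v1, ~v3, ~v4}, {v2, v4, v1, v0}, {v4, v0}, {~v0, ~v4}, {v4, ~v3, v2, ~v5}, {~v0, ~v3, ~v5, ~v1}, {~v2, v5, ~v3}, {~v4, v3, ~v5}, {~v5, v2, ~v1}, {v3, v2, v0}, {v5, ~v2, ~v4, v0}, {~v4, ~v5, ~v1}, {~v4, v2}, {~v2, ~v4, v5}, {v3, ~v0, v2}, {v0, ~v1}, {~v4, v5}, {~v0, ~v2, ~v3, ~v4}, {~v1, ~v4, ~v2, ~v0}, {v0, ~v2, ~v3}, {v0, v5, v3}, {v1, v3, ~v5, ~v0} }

False

Suppose v4 = 1.
(~v0) alone gives v0 = 0.
(v2) alone gives v2 = 1.
(~v5) alone gives v5 = 0.
But (v5) is also a unit clause — contradiction.
So every satisfying assignment has v4 = False.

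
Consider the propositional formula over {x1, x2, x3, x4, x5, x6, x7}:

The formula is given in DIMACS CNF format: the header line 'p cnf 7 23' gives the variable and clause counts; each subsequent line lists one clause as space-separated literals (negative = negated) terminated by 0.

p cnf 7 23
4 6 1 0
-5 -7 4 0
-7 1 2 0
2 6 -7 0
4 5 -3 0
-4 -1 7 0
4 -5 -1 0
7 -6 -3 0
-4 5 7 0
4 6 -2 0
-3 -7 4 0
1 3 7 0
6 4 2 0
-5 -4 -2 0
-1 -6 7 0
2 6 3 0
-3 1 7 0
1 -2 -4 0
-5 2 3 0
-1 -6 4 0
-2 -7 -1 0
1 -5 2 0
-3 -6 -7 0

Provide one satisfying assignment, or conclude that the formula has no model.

Suppose x4 = True.
Suppose x1 = True.
Unit clause (x7) forces x7 = True.
Unit clause (¬x2) forces x2 = False.
Unit clause (x6) forces x6 = True.
Unit clause (¬x3) forces x3 = False.
Unit clause (¬x5) forces x5 = False.
Every clause now holds.

x1=True; x2=False; x3=False; x4=True; x5=False; x6=True; x7=True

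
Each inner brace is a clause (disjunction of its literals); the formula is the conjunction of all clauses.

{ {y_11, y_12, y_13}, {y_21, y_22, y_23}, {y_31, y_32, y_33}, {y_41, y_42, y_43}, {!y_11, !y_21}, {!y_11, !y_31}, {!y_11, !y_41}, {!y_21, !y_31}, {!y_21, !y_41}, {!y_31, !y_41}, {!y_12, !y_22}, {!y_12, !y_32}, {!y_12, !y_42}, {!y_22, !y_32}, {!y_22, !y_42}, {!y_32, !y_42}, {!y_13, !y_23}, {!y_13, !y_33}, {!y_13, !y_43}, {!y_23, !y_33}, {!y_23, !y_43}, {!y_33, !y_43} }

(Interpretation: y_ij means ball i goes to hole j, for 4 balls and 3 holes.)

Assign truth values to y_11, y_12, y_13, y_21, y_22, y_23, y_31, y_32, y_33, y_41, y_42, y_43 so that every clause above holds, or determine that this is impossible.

UNSATISFIABLE

Case y_11 = false:
Case y_12 = true:
From the singleton clause (!y_22), y_22 = false.
From the singleton clause (!y_32), y_32 = false.
From the singleton clause (!y_42), y_42 = false.
Case y_21 = true:
From the singleton clause (!y_31), y_31 = false.
From the singleton clause (y_33), y_33 = true.
From the singleton clause (!y_41), y_41 = false.
From the singleton clause (y_43), y_43 = true.
But (!y_43) is also a unit clause — contradiction.
Undo y_21 and try y_21 = false.
From the singleton clause (y_23), y_23 = true.
From the singleton clause (!y_13), y_13 = false.
From the singleton clause (!y_33), y_33 = false.
From the singleton clause (y_31), y_31 = true.
From the singleton clause (!y_41), y_41 = false.
From the singleton clause (y_43), y_43 = true.
But (!y_43) is also a unit clause — contradiction.
Neither y_21 = true nor y_21 = false works.
Undo y_12 and try y_12 = false.
From the singleton clause (y_13), y_13 = true.
From the singleton clause (!y_23), y_23 = false.
From the singleton clause (!y_33), y_33 = false.
From the singleton clause (!y_43), y_43 = false.
Case y_21 = true:
From the singleton clause (!y_31), y_31 = false.
From the singleton clause (y_32), y_32 = true.
From the singleton clause (!y_41), y_41 = false.
From the singleton clause (y_42), y_42 = true.
But (!y_42) is also a unit clause — contradiction.
Undo y_21 and try y_21 = false.
From the singleton clause (y_22), y_22 = true.
From the singleton clause (!y_32), y_32 = false.
From the singleton clause (y_31), y_31 = true.
From the singleton clause (!y_41), y_41 = false.
From the singleton clause (y_42), y_42 = true.
But (!y_42) is also a unit clause — contradiction.
Neither y_21 = true nor y_21 = false works.
Neither y_12 = true nor y_12 = false works.
Undo y_11 and try y_11 = true.
From the singleton clause (!y_21), y_21 = false.
From the singleton clause (!y_31), y_31 = false.
From the singleton clause (!y_41), y_41 = false.
Case y_22 = true:
From the singleton clause (!y_12), y_12 = false.
From the singleton clause (!y_32), y_32 = false.
From the singleton clause (y_33), y_33 = true.
From the singleton clause (!y_42), y_42 = false.
From the singleton clause (y_43), y_43 = true.
But (!y_43) is also a unit clause — contradiction.
Undo y_22 and try y_22 = false.
From the singleton clause (y_23), y_23 = true.
From the singleton clause (!y_13), y_13 = false.
From the singleton clause (!y_33), y_33 = false.
From the singleton clause (y_32), y_32 = true.
From the singleton clause (!y_12), y_12 = false.
From the singleton clause (!y_42), y_42 = false.
From the singleton clause (y_43), y_43 = true.
But (!y_43) is also a unit clause — contradiction.
Neither y_22 = true nor y_22 = false works.
Neither y_11 = true nor y_11 = false works.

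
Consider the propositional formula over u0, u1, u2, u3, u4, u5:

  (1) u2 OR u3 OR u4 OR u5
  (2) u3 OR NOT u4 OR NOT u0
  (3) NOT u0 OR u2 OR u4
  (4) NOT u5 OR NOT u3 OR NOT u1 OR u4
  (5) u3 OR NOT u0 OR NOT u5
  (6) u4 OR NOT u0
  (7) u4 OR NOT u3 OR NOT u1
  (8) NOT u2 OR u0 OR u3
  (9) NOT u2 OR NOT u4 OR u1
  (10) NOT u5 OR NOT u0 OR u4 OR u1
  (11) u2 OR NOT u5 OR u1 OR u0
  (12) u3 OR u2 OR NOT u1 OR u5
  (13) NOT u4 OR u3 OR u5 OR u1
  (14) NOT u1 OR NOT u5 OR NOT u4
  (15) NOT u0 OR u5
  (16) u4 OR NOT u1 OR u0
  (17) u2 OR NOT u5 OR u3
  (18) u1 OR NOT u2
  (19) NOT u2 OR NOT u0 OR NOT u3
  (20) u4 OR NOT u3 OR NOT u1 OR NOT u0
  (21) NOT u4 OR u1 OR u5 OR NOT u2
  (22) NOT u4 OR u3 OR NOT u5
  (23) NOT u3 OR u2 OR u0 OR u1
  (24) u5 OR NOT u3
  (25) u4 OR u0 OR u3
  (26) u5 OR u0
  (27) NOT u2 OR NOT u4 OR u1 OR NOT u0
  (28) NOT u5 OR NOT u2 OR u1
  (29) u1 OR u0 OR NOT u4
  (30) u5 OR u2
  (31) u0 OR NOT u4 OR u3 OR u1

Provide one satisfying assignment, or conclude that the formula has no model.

u0: true; u1: false; u2: false; u3: true; u4: true; u5: true

Suppose u4 = true.
Suppose u3 = true.
From the singleton clause (u5), u5 = true.
From the singleton clause (NOT u1), u1 = false.
From the singleton clause (NOT u2), u2 = false.
From the singleton clause (u0), u0 = true.
Every clause now holds.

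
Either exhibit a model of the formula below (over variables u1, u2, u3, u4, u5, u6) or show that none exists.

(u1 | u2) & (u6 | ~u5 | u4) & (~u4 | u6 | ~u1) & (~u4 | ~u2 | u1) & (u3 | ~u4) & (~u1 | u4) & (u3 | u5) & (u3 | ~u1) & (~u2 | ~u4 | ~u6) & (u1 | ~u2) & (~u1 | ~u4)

UNSATISFIABLE

Try u1 = 1.
From the singleton clause (u4), u4 = 1.
But (~u4) is also a unit clause — contradiction.
Undo u1 and try u1 = 0.
From the singleton clause (u2), u2 = 1.
But (~u2) is also a unit clause — contradiction.
Neither u1 = 1 nor u1 = 0 works.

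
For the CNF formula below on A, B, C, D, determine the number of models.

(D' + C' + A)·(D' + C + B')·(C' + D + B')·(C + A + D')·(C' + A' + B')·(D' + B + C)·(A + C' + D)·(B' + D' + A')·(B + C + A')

5

There are 2^4 = 16 truth assignments over (A, B, C, D).
Split on C. With C = 1, the clauses containing C are satisfied and C' drops from the rest; 2 of the 2^3 = 8 assignments to the other variables satisfy what remains.
With C = 0, by the same count on the reduced clause set, 3 assignments work.
Total: 2 + 3 = 5.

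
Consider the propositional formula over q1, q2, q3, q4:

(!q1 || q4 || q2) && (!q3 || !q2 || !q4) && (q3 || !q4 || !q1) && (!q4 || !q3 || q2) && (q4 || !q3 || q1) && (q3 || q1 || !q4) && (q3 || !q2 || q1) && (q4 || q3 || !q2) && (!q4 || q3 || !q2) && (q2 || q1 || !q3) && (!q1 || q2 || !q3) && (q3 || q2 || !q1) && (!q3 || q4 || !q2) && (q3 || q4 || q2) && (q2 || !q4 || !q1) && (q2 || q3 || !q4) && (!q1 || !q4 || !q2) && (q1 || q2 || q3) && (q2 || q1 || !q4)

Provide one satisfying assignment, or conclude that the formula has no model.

UNSATISFIABLE

Branch on q1: set q1 = false.
Branch on q4: set q4 = true.
From the singleton clause (q3), q3 = true.
From the singleton clause (!q2), q2 = false.
That conflicts with the unit clause (q2).
That branch fails; take q4 = false instead.
From the singleton clause (!q3), q3 = false.
From the singleton clause (!q2), q2 = false.
That conflicts with the unit clause (q2).
Either choice for q4 ends in contradiction.
That branch fails; take q1 = true instead.
Branch on q4: set q4 = true.
From the singleton clause (q3), q3 = true.
From the singleton clause (!q2), q2 = false.
That conflicts with the unit clause (q2).
That branch fails; take q4 = false instead.
From the singleton clause (q2), q2 = true.
From the singleton clause (q3), q3 = true.
That conflicts with the unit clause (!q3).
Either choice for q4 ends in contradiction.
Either choice for q1 ends in contradiction.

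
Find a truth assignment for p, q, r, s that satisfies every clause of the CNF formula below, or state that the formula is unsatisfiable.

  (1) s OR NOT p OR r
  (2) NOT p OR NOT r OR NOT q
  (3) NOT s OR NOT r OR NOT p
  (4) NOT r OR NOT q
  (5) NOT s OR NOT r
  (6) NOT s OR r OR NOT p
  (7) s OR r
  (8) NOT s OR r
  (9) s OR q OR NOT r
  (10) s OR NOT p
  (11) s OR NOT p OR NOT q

UNSATISFIABLE

Branch on r: set r = false.
The clause (s) is unit, so s = true.
But (NOT s) is also a unit clause — contradiction.
Undo r and try r = true.
The clause (NOT q) is unit, so q = false.
The clause (NOT s) is unit, so s = false.
But (s) is also a unit clause — contradiction.
Both values of r lead to a conflict.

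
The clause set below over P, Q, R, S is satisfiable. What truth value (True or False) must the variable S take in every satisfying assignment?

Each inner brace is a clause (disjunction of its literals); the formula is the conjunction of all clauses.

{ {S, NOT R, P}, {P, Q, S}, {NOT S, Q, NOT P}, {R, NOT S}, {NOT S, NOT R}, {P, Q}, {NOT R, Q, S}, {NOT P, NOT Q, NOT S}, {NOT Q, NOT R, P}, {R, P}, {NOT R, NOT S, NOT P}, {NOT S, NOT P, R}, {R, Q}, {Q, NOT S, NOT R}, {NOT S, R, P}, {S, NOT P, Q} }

False

Suppose S = true.
(R) alone gives R = true.
Now (NOT R) is unsatisfied and unit — conflict.
So every satisfying assignment has S = False.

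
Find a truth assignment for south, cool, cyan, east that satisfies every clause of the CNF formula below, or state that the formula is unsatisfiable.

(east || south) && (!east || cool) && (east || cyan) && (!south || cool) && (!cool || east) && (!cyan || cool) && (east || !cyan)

south=true,  cool=true,  cyan=false,  east=true

Try east = true.
From the singleton clause (cool), cool = true.
All clauses hold; south, cyan can take either value.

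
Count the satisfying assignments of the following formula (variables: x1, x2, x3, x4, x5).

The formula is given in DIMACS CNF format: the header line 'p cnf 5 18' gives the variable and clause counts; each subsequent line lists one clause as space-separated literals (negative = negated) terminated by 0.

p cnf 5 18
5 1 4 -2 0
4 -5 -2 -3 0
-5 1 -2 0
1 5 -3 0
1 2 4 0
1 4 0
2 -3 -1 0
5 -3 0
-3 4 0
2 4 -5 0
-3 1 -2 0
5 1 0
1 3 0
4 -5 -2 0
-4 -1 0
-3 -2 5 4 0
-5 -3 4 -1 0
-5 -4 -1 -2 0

3

There are 2^5 = 32 truth assignments over (x1, x2, x3, x4, x5).
Split on x1. With x1 = True, the clauses containing x1 are satisfied and ¬x1 drops from the rest; 2 of the 2^4 = 16 assignments to the other variables satisfy what remains.
With x1 = False, by the same count on the reduced clause set, 1 assignment works.
Total: 2 + 1 = 3.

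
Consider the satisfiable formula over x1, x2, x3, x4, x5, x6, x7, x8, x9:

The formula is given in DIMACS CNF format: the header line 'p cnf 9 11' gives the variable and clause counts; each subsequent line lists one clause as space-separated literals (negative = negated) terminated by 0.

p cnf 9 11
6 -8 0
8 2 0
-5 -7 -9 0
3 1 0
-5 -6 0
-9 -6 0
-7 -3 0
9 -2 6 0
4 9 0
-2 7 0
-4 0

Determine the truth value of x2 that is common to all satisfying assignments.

True

Suppose x2 = False.
From the singleton clause (x8), x8 = True.
From the singleton clause (x6), x6 = True.
From the singleton clause (¬x5), x5 = False.
From the singleton clause (¬x9), x9 = False.
From the singleton clause (x4), x4 = True.
That conflicts with the unit clause (¬x4).
So every satisfying assignment has x2 = True.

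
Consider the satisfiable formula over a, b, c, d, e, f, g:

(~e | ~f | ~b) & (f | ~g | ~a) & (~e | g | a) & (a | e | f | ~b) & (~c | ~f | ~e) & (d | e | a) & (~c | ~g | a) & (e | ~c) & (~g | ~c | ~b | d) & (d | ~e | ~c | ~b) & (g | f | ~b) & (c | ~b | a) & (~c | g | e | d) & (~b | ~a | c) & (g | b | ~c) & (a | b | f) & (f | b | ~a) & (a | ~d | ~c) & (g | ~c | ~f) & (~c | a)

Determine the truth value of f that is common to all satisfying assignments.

Suppose f = 0.
Branch on g: set g = 0.
The clause (~b) is unit, so b = 0.
The clause (~c) is unit, so c = 0.
The clause (a) is unit, so a = 1.
That conflicts with the unit clause (~a).
Undo g and try g = 1.
The clause (~a) is unit, so a = 0.
The clause (~c) is unit, so c = 0.
The clause (~b) is unit, so b = 0.
That conflicts with the unit clause (b).
Either choice for g ends in contradiction.
So every satisfying assignment has f = True.

True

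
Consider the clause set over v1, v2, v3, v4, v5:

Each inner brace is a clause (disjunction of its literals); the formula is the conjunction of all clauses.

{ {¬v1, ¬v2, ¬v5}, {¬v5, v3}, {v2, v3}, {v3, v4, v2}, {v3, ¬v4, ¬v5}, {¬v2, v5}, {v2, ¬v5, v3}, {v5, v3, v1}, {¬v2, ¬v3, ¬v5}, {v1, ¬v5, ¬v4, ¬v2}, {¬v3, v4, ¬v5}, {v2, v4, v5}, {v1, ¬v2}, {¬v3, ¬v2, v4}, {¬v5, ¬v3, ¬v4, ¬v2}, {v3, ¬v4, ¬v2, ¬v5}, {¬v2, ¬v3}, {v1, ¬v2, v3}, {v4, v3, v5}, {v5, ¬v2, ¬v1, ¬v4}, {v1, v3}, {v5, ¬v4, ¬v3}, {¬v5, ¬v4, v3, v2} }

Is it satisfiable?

Yes

Try v5 = True.
Unit clause (v3) forces v3 = True.
Unit clause (¬v2) forces v2 = False.
Unit clause (v4) forces v4 = True.
Every clause is now satisfied; v1 is unconstrained.
A satisfying assignment: v1=True,  v2=False,  v3=True,  v4=True,  v5=True.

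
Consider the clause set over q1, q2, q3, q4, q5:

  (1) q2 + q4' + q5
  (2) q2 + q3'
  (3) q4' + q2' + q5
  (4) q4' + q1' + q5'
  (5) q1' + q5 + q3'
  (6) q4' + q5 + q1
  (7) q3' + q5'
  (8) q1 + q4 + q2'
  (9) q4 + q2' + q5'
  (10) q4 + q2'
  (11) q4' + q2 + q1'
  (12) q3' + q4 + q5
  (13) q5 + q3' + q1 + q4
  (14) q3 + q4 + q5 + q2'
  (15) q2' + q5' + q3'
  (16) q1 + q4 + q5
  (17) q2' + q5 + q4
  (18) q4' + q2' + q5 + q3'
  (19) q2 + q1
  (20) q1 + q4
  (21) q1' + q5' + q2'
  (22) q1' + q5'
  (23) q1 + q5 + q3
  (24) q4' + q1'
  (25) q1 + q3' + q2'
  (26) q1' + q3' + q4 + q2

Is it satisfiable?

Satisfiable

Branch on q2: set q2 = 0.
From the singleton clause (q3'), q3 = 0.
From the singleton clause (q1), q1 = 1.
From the singleton clause (q4'), q4 = 0.
From the singleton clause (q5'), q5 = 0.
Every clause now holds.
A satisfying assignment: q1: 1; q2: 0; q3: 0; q4: 0; q5: 0.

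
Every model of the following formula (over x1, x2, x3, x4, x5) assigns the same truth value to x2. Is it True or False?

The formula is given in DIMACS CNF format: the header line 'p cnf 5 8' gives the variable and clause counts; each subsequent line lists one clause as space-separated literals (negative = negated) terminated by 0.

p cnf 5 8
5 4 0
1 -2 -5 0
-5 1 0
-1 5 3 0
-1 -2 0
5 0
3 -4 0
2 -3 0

False

Suppose x2 = True.
From the singleton clause (¬x1), x1 = False.
From the singleton clause (¬x5), x5 = False.
But (x5) is also a unit clause — contradiction.
So every satisfying assignment has x2 = False.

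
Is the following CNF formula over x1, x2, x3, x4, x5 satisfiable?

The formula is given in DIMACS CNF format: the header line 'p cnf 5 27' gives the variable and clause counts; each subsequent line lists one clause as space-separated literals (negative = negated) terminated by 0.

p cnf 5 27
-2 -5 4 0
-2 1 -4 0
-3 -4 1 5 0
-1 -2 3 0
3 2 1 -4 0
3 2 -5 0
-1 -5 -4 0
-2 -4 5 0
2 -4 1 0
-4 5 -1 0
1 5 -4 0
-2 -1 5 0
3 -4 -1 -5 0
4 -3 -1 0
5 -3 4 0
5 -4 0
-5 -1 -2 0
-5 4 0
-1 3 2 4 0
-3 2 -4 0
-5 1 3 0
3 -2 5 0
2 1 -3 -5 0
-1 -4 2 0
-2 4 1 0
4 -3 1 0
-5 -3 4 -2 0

Branch on x5: set x5 = False.
From the singleton clause (¬x4), x4 = False.
From the singleton clause (¬x3), x3 = False.
From the singleton clause (¬x2), x2 = False.
From the singleton clause (¬x1), x1 = False.
This assignment satisfies each clause.
A satisfying assignment: x1 ↦ False, x2 ↦ False, x3 ↦ False, x4 ↦ False, x5 ↦ False.

Yes, satisfiable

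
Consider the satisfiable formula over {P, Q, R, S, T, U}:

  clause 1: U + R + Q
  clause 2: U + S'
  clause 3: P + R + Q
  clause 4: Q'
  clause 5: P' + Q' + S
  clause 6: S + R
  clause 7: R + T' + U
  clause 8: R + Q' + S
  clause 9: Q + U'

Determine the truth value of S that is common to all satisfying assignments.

Suppose S = 1.
The clause (U) is unit, so U = 1.
The clause (Q') is unit, so Q = 0.
But (Q) is also a unit clause — contradiction.
So every satisfying assignment has S = False.

False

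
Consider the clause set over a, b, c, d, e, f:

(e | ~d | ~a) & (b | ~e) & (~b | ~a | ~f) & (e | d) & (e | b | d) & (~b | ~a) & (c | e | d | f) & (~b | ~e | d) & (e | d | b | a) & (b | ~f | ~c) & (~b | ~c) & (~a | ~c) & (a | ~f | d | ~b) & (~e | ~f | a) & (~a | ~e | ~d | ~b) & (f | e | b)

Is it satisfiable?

Yes, satisfiable

Try b = 1.
The clause (~a) is unit, so a = 0.
The clause (~c) is unit, so c = 0.
Try e = 0.
The clause (d) is unit, so d = 1.
No clause remains; f is free.
A satisfying assignment: a ↦ 0, b ↦ 1, c ↦ 0, d ↦ 1, e ↦ 0, f ↦ 0.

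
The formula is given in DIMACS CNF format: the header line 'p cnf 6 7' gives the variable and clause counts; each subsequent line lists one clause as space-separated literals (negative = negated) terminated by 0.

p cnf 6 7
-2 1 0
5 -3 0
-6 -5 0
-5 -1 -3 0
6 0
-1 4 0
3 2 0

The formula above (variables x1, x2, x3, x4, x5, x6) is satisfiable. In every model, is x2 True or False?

True

Suppose x2 = False.
The clause (x6) is unit, so x6 = True.
The clause (¬x5) is unit, so x5 = False.
The clause (¬x3) is unit, so x3 = False.
Now (x3) is unsatisfied and unit — conflict.
So every satisfying assignment has x2 = True.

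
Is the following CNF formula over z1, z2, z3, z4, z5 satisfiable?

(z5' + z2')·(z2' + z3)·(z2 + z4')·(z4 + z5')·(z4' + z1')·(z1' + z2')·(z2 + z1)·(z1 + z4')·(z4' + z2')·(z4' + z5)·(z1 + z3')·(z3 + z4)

Branch on z5: set z5 = 0.
The clause (z4') is unit, so z4 = 0.
The clause (z3) is unit, so z3 = 1.
The clause (z1) is unit, so z1 = 1.
The clause (z2') is unit, so z2 = 0.
All clauses are satisfied.
A satisfying assignment: z1 ↦ 1; z2 ↦ 0; z3 ↦ 1; z4 ↦ 0; z5 ↦ 0.

Yes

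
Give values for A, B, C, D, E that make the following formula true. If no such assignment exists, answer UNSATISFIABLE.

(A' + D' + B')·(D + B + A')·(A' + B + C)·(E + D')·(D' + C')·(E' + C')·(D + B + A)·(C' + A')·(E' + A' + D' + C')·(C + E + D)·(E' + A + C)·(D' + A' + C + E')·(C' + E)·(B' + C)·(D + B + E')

Branch on E: set E = 1.
The clause (C') is unit, so C = 0.
The clause (A) is unit, so A = 1.
The clause (B) is unit, so B = 1.
But (B') is also a unit clause — contradiction.
That branch fails; take E = 0 instead.
The clause (D') is unit, so D = 0.
The clause (C) is unit, so C = 1.
But (C') is also a unit clause — contradiction.
Either choice for E ends in contradiction.

UNSATISFIABLE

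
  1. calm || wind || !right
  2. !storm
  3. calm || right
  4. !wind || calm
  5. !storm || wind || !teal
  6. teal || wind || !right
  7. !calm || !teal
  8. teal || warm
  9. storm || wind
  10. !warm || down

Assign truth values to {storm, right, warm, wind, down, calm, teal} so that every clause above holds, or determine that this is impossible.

storm ↦ false,  right ↦ false,  warm ↦ true,  wind ↦ true,  down ↦ true,  calm ↦ true,  teal ↦ false

From the singleton clause (!storm), storm = false.
From the singleton clause (wind), wind = true.
From the singleton clause (calm), calm = true.
From the singleton clause (!teal), teal = false.
From the singleton clause (warm), warm = true.
From the singleton clause (down), down = true.
All clauses hold; right can take either value.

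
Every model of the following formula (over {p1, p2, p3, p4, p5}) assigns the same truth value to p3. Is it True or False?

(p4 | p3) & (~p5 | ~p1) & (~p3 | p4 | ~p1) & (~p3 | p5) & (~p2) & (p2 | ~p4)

Suppose p3 = 0.
Unit clause (p4) forces p4 = 1.
Unit clause (~p2) forces p2 = 0.
But (p2) is also a unit clause — contradiction.
So every satisfying assignment has p3 = True.

True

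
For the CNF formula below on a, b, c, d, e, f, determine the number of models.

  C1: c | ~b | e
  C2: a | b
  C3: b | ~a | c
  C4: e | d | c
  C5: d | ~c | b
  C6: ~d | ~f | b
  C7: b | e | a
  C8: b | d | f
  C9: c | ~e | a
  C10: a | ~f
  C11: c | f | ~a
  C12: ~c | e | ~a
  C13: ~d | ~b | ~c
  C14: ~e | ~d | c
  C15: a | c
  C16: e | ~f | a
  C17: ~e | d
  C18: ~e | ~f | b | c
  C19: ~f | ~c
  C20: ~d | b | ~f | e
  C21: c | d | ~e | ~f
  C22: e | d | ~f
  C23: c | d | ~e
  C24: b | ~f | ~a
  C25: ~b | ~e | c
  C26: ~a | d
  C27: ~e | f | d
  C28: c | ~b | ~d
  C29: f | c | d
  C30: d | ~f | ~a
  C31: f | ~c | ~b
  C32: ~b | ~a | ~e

There are 2^6 = 64 truth assignments over (a, b, c, d, e, f).
Split on e. With e = 1, the clauses containing e are satisfied and ~e drops from the rest; 1 of the 2^5 = 32 assignments to the other variables satisfy what remains.
With e = 0, by the same count on the reduced clause set, 0 assignments work.
Total: 1 + 0 = 1.

1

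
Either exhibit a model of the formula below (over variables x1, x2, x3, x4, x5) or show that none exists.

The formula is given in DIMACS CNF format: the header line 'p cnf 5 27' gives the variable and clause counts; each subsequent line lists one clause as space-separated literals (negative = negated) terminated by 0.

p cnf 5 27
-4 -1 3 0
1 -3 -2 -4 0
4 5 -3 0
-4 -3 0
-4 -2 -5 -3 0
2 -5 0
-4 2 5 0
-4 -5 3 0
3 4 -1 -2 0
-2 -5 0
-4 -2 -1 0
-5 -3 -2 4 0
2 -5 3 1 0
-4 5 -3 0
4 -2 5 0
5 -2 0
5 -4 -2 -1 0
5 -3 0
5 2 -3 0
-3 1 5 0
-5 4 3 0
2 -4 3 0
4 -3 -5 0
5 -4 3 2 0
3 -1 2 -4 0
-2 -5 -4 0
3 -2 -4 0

Try x4 = False.
Try x5 = False.
From the singleton clause (¬x3), x3 = False.
From the singleton clause (¬x2), x2 = False.
Every clause is now satisfied; x1 is unconstrained.

x1: False, x2: False, x3: False, x4: False, x5: False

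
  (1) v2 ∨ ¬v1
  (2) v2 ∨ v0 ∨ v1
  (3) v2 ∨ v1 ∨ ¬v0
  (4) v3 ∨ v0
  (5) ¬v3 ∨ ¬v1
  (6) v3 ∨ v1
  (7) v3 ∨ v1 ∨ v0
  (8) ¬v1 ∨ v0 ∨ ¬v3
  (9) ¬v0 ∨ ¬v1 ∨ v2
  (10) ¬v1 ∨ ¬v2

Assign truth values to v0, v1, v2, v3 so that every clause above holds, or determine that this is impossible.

Branch on v2: set v2 = True.
The clause (¬v1) is unit, so v1 = False.
The clause (v3) is unit, so v3 = True.
No clause remains; v0 is free.

v0=True; v1=False; v2=True; v3=True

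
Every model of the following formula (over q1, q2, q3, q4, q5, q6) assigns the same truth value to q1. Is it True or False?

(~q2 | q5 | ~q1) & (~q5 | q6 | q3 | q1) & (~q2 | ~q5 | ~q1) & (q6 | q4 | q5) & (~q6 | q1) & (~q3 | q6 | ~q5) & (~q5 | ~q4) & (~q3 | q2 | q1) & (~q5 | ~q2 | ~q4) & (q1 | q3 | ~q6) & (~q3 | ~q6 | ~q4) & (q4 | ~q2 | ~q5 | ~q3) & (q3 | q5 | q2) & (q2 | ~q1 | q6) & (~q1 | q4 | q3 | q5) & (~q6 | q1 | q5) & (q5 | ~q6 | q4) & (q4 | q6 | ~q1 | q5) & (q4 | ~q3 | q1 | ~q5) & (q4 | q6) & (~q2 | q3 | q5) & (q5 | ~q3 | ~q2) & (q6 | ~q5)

True

Suppose q1 = 0.
From the singleton clause (~q6), q6 = 0.
From the singleton clause (q4), q4 = 1.
From the singleton clause (~q5), q5 = 0.
Branch on q3: set q3 = 0.
From the singleton clause (q2), q2 = 1.
But (~q2) is also a unit clause — contradiction.
So q3 must be the other value — set q3 = 1.
From the singleton clause (q2), q2 = 1.
But (~q2) is also a unit clause — contradiction.
Neither q3 = 1 nor q3 = 0 works.
So every satisfying assignment has q1 = True.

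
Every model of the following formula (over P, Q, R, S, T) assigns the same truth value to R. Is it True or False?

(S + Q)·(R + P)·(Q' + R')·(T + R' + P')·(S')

Suppose R = 1.
Unit clause (Q') forces Q = 0.
Unit clause (S) forces S = 1.
That conflicts with the unit clause (S').
So every satisfying assignment has R = False.

False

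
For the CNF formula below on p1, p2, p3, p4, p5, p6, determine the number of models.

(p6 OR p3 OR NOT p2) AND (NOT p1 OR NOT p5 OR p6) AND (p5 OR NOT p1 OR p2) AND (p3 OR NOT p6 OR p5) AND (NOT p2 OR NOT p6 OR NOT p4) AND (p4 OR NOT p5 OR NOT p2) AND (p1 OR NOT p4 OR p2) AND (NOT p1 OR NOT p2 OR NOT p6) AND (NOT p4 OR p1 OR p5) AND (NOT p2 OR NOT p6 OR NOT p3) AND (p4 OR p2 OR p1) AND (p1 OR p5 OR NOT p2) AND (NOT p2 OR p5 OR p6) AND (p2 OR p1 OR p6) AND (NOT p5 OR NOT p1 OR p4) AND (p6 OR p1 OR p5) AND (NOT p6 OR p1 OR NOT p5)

3

There are 2^6 = 64 truth assignments over (p1, p2, p3, p4, p5, p6).
Split on p2. With p2 = true, the clauses containing p2 are satisfied and NOT p2 drops from the rest; 1 of the 2^5 = 32 assignments to the other variables satisfy what remains.
With p2 = false, by the same count on the reduced clause set, 2 assignments work.
Total: 1 + 2 = 3.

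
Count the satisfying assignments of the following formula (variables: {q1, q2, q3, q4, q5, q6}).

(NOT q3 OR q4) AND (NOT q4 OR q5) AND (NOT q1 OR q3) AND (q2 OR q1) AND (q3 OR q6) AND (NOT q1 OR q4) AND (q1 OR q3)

There are 2^6 = 64 truth assignments over (q1, q2, q3, q4, q5, q6).
Split on q1. With q1 = true, the clauses containing q1 are satisfied and NOT q1 drops from the rest; 4 of the 2^5 = 32 assignments to the other variables satisfy what remains.
With q1 = false, by the same count on the reduced clause set, 2 assignments work.
(One model: q1=F, q2=T, q3=T, q4=T, q5=T, q6=F.)
Total: 4 + 2 = 6.

6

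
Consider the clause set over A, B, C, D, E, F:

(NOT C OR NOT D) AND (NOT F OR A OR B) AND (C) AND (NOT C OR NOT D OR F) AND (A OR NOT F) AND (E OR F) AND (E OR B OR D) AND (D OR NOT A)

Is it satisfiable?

Satisfiable

The clause (C) is unit, so C = true.
The clause (NOT D) is unit, so D = false.
The clause (NOT A) is unit, so A = false.
The clause (NOT F) is unit, so F = false.
The clause (E) is unit, so E = true.
Every clause is now satisfied; B is unconstrained.
A satisfying assignment: A=false,  B=false,  C=true,  D=false,  E=true,  F=false.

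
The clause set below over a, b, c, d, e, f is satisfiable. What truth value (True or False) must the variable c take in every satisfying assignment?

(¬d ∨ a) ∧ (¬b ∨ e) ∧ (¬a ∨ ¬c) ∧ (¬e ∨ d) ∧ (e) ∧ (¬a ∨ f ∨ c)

Suppose c = True.
The clause (¬a) is unit, so a = False.
The clause (¬d) is unit, so d = False.
The clause (¬e) is unit, so e = False.
But (e) is also a unit clause — contradiction.
So every satisfying assignment has c = False.

False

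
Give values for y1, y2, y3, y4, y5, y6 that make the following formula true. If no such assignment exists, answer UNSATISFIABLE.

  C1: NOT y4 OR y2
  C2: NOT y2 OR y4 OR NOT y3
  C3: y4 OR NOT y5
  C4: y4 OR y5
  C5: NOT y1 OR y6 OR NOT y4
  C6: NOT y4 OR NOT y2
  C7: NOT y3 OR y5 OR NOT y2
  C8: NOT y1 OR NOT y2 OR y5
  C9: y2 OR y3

Branch on y4: set y4 = false.
The clause (NOT y5) is unit, so y5 = false.
That conflicts with the unit clause (y5).
That branch fails; take y4 = true instead.
The clause (y2) is unit, so y2 = true.
That conflicts with the unit clause (NOT y2).
Either choice for y4 ends in contradiction.

UNSATISFIABLE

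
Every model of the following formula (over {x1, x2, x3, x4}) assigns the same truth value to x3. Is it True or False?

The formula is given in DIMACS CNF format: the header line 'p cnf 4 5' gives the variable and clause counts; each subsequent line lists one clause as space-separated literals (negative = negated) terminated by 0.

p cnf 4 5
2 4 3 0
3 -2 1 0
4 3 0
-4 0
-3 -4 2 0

Suppose x3 = False.
From the singleton clause (x4), x4 = True.
But (¬x4) is also a unit clause — contradiction.
So every satisfying assignment has x3 = True.

True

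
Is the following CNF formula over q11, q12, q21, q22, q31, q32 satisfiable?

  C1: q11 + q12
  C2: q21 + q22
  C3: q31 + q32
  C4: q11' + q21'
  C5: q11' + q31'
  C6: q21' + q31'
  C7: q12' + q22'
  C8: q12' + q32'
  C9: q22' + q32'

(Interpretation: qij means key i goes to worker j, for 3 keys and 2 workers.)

No, unsatisfiable

Case q11 = 1:
The clause (q21') is unit, so q21 = 0.
The clause (q22) is unit, so q22 = 1.
The clause (q31') is unit, so q31 = 0.
The clause (q32) is unit, so q32 = 1.
But (q32') is also a unit clause — contradiction.
That branch fails; take q11 = 0 instead.
The clause (q12) is unit, so q12 = 1.
The clause (q22') is unit, so q22 = 0.
The clause (q21) is unit, so q21 = 1.
The clause (q31') is unit, so q31 = 0.
The clause (q32) is unit, so q32 = 1.
But (q32') is also a unit clause — contradiction.
Neither q11 = 1 nor q11 = 0 works.
No assignment satisfies every clause.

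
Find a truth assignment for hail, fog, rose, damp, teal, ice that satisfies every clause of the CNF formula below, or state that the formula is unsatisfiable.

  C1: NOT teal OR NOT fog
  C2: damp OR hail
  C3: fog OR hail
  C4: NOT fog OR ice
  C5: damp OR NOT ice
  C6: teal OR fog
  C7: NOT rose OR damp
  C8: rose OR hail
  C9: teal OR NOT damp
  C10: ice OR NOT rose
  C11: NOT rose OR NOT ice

Case teal = true:
(NOT fog) alone gives fog = false.
(hail) alone gives hail = true.
Case damp = true:
Case ice = false:
(NOT rose) alone gives rose = false.
All clauses are satisfied.

hail: true, fog: false, rose: false, damp: true, teal: true, ice: false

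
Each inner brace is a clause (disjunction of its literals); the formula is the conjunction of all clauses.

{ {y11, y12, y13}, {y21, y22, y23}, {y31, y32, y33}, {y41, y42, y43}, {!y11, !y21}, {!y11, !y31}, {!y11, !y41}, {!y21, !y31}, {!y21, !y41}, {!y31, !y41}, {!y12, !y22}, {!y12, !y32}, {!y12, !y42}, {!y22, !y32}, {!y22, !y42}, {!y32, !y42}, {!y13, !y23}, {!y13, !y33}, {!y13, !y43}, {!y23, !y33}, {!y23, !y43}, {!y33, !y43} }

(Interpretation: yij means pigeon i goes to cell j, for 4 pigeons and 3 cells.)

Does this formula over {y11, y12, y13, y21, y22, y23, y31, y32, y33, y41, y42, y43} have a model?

Suppose y11 = false.
Suppose y12 = true.
From the singleton clause (!y22), y22 = false.
From the singleton clause (!y32), y32 = false.
From the singleton clause (!y42), y42 = false.
Suppose y21 = true.
From the singleton clause (!y31), y31 = false.
From the singleton clause (y33), y33 = true.
From the singleton clause (!y41), y41 = false.
From the singleton clause (y43), y43 = true.
But (!y43) is also a unit clause — contradiction.
Undo y21 and try y21 = false.
From the singleton clause (y23), y23 = true.
From the singleton clause (!y13), y13 = false.
From the singleton clause (!y33), y33 = false.
From the singleton clause (y31), y31 = true.
From the singleton clause (!y41), y41 = false.
From the singleton clause (y43), y43 = true.
But (!y43) is also a unit clause — contradiction.
Neither y21 = true nor y21 = false works.
Undo y12 and try y12 = false.
From the singleton clause (y13), y13 = true.
From the singleton clause (!y23), y23 = false.
From the singleton clause (!y33), y33 = false.
From the singleton clause (!y43), y43 = false.
Suppose y21 = true.
From the singleton clause (!y31), y31 = false.
From the singleton clause (y32), y32 = true.
From the singleton clause (!y41), y41 = false.
From the singleton clause (y42), y42 = true.
But (!y42) is also a unit clause — contradiction.
Undo y21 and try y21 = false.
From the singleton clause (y22), y22 = true.
From the singleton clause (!y32), y32 = false.
From the singleton clause (y31), y31 = true.
From the singleton clause (!y41), y41 = false.
From the singleton clause (y42), y42 = true.
But (!y42) is also a unit clause — contradiction.
Neither y21 = true nor y21 = false works.
Neither y12 = true nor y12 = false works.
Undo y11 and try y11 = true.
From the singleton clause (!y21), y21 = false.
From the singleton clause (!y31), y31 = false.
From the singleton clause (!y41), y41 = false.
Suppose y22 = true.
From the singleton clause (!y12), y12 = false.
From the singleton clause (!y32), y32 = false.
From the singleton clause (y33), y33 = true.
From the singleton clause (!y42), y42 = false.
From the singleton clause (y43), y43 = true.
But (!y43) is also a unit clause — contradiction.
Undo y22 and try y22 = false.
From the singleton clause (y23), y23 = true.
From the singleton clause (!y13), y13 = false.
From the singleton clause (!y33), y33 = false.
From the singleton clause (y32), y32 = true.
From the singleton clause (!y12), y12 = false.
From the singleton clause (!y42), y42 = false.
From the singleton clause (y43), y43 = true.
But (!y43) is also a unit clause — contradiction.
Neither y22 = true nor y22 = false works.
Neither y11 = true nor y11 = false works.
No assignment satisfies every clause.

No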